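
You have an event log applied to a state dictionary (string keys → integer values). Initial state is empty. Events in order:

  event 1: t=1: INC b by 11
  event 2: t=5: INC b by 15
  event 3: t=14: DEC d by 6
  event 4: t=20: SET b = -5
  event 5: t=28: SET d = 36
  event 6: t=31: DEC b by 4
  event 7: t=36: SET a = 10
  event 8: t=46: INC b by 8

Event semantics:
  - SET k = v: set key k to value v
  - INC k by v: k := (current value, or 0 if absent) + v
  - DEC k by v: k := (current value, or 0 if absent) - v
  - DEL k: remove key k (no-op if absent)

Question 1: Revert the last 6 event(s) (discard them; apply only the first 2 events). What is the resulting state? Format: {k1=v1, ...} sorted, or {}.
Answer: {b=26}

Derivation:
Keep first 2 events (discard last 6):
  after event 1 (t=1: INC b by 11): {b=11}
  after event 2 (t=5: INC b by 15): {b=26}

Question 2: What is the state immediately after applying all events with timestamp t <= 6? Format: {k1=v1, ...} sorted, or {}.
Answer: {b=26}

Derivation:
Apply events with t <= 6 (2 events):
  after event 1 (t=1: INC b by 11): {b=11}
  after event 2 (t=5: INC b by 15): {b=26}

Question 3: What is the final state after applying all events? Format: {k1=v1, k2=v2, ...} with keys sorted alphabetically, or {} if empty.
Answer: {a=10, b=-1, d=36}

Derivation:
  after event 1 (t=1: INC b by 11): {b=11}
  after event 2 (t=5: INC b by 15): {b=26}
  after event 3 (t=14: DEC d by 6): {b=26, d=-6}
  after event 4 (t=20: SET b = -5): {b=-5, d=-6}
  after event 5 (t=28: SET d = 36): {b=-5, d=36}
  after event 6 (t=31: DEC b by 4): {b=-9, d=36}
  after event 7 (t=36: SET a = 10): {a=10, b=-9, d=36}
  after event 8 (t=46: INC b by 8): {a=10, b=-1, d=36}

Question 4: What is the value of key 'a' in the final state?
Answer: 10

Derivation:
Track key 'a' through all 8 events:
  event 1 (t=1: INC b by 11): a unchanged
  event 2 (t=5: INC b by 15): a unchanged
  event 3 (t=14: DEC d by 6): a unchanged
  event 4 (t=20: SET b = -5): a unchanged
  event 5 (t=28: SET d = 36): a unchanged
  event 6 (t=31: DEC b by 4): a unchanged
  event 7 (t=36: SET a = 10): a (absent) -> 10
  event 8 (t=46: INC b by 8): a unchanged
Final: a = 10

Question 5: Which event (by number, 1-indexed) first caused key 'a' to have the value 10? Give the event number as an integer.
Looking for first event where a becomes 10:
  event 7: a (absent) -> 10  <-- first match

Answer: 7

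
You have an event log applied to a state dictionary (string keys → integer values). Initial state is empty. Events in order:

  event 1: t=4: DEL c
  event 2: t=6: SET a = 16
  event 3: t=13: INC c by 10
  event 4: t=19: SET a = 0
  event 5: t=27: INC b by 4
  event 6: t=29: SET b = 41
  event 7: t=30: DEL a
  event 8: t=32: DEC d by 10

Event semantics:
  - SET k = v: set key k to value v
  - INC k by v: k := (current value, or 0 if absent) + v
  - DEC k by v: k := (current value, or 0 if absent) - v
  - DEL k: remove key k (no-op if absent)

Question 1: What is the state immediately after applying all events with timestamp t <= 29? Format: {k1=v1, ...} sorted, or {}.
Answer: {a=0, b=41, c=10}

Derivation:
Apply events with t <= 29 (6 events):
  after event 1 (t=4: DEL c): {}
  after event 2 (t=6: SET a = 16): {a=16}
  after event 3 (t=13: INC c by 10): {a=16, c=10}
  after event 4 (t=19: SET a = 0): {a=0, c=10}
  after event 5 (t=27: INC b by 4): {a=0, b=4, c=10}
  after event 6 (t=29: SET b = 41): {a=0, b=41, c=10}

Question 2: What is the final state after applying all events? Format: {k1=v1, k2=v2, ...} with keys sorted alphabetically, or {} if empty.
Answer: {b=41, c=10, d=-10}

Derivation:
  after event 1 (t=4: DEL c): {}
  after event 2 (t=6: SET a = 16): {a=16}
  after event 3 (t=13: INC c by 10): {a=16, c=10}
  after event 4 (t=19: SET a = 0): {a=0, c=10}
  after event 5 (t=27: INC b by 4): {a=0, b=4, c=10}
  after event 6 (t=29: SET b = 41): {a=0, b=41, c=10}
  after event 7 (t=30: DEL a): {b=41, c=10}
  after event 8 (t=32: DEC d by 10): {b=41, c=10, d=-10}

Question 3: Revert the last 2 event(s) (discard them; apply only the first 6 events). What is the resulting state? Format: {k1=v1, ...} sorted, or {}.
Keep first 6 events (discard last 2):
  after event 1 (t=4: DEL c): {}
  after event 2 (t=6: SET a = 16): {a=16}
  after event 3 (t=13: INC c by 10): {a=16, c=10}
  after event 4 (t=19: SET a = 0): {a=0, c=10}
  after event 5 (t=27: INC b by 4): {a=0, b=4, c=10}
  after event 6 (t=29: SET b = 41): {a=0, b=41, c=10}

Answer: {a=0, b=41, c=10}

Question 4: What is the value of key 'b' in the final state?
Track key 'b' through all 8 events:
  event 1 (t=4: DEL c): b unchanged
  event 2 (t=6: SET a = 16): b unchanged
  event 3 (t=13: INC c by 10): b unchanged
  event 4 (t=19: SET a = 0): b unchanged
  event 5 (t=27: INC b by 4): b (absent) -> 4
  event 6 (t=29: SET b = 41): b 4 -> 41
  event 7 (t=30: DEL a): b unchanged
  event 8 (t=32: DEC d by 10): b unchanged
Final: b = 41

Answer: 41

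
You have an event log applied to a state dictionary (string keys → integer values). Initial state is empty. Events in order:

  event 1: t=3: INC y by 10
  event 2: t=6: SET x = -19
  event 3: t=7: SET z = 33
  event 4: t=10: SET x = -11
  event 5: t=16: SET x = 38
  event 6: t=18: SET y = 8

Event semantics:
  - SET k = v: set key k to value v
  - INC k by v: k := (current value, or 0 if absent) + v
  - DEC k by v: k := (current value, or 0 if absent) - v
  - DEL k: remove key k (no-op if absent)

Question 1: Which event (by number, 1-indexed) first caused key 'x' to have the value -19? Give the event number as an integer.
Answer: 2

Derivation:
Looking for first event where x becomes -19:
  event 2: x (absent) -> -19  <-- first match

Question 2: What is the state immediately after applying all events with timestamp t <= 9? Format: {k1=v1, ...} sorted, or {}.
Apply events with t <= 9 (3 events):
  after event 1 (t=3: INC y by 10): {y=10}
  after event 2 (t=6: SET x = -19): {x=-19, y=10}
  after event 3 (t=7: SET z = 33): {x=-19, y=10, z=33}

Answer: {x=-19, y=10, z=33}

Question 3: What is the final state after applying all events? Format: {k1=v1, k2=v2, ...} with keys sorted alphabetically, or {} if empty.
  after event 1 (t=3: INC y by 10): {y=10}
  after event 2 (t=6: SET x = -19): {x=-19, y=10}
  after event 3 (t=7: SET z = 33): {x=-19, y=10, z=33}
  after event 4 (t=10: SET x = -11): {x=-11, y=10, z=33}
  after event 5 (t=16: SET x = 38): {x=38, y=10, z=33}
  after event 6 (t=18: SET y = 8): {x=38, y=8, z=33}

Answer: {x=38, y=8, z=33}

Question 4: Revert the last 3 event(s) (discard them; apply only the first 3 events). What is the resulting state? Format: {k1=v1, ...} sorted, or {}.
Keep first 3 events (discard last 3):
  after event 1 (t=3: INC y by 10): {y=10}
  after event 2 (t=6: SET x = -19): {x=-19, y=10}
  after event 3 (t=7: SET z = 33): {x=-19, y=10, z=33}

Answer: {x=-19, y=10, z=33}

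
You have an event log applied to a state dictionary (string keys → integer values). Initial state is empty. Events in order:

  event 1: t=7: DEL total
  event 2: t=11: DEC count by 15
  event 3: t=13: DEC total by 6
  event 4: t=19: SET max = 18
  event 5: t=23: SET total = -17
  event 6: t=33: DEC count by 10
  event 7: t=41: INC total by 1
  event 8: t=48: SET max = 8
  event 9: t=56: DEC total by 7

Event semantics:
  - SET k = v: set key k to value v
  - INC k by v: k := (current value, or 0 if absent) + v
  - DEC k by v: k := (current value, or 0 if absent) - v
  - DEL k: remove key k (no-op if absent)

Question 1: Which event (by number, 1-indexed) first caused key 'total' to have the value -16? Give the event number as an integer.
Answer: 7

Derivation:
Looking for first event where total becomes -16:
  event 3: total = -6
  event 4: total = -6
  event 5: total = -17
  event 6: total = -17
  event 7: total -17 -> -16  <-- first match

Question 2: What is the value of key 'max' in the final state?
Track key 'max' through all 9 events:
  event 1 (t=7: DEL total): max unchanged
  event 2 (t=11: DEC count by 15): max unchanged
  event 3 (t=13: DEC total by 6): max unchanged
  event 4 (t=19: SET max = 18): max (absent) -> 18
  event 5 (t=23: SET total = -17): max unchanged
  event 6 (t=33: DEC count by 10): max unchanged
  event 7 (t=41: INC total by 1): max unchanged
  event 8 (t=48: SET max = 8): max 18 -> 8
  event 9 (t=56: DEC total by 7): max unchanged
Final: max = 8

Answer: 8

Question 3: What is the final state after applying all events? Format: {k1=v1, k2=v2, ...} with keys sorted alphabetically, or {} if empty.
Answer: {count=-25, max=8, total=-23}

Derivation:
  after event 1 (t=7: DEL total): {}
  after event 2 (t=11: DEC count by 15): {count=-15}
  after event 3 (t=13: DEC total by 6): {count=-15, total=-6}
  after event 4 (t=19: SET max = 18): {count=-15, max=18, total=-6}
  after event 5 (t=23: SET total = -17): {count=-15, max=18, total=-17}
  after event 6 (t=33: DEC count by 10): {count=-25, max=18, total=-17}
  after event 7 (t=41: INC total by 1): {count=-25, max=18, total=-16}
  after event 8 (t=48: SET max = 8): {count=-25, max=8, total=-16}
  after event 9 (t=56: DEC total by 7): {count=-25, max=8, total=-23}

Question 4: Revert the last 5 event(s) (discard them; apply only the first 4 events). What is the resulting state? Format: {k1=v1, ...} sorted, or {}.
Keep first 4 events (discard last 5):
  after event 1 (t=7: DEL total): {}
  after event 2 (t=11: DEC count by 15): {count=-15}
  after event 3 (t=13: DEC total by 6): {count=-15, total=-6}
  after event 4 (t=19: SET max = 18): {count=-15, max=18, total=-6}

Answer: {count=-15, max=18, total=-6}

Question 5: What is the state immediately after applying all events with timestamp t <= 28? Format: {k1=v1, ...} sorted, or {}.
Answer: {count=-15, max=18, total=-17}

Derivation:
Apply events with t <= 28 (5 events):
  after event 1 (t=7: DEL total): {}
  after event 2 (t=11: DEC count by 15): {count=-15}
  after event 3 (t=13: DEC total by 6): {count=-15, total=-6}
  after event 4 (t=19: SET max = 18): {count=-15, max=18, total=-6}
  after event 5 (t=23: SET total = -17): {count=-15, max=18, total=-17}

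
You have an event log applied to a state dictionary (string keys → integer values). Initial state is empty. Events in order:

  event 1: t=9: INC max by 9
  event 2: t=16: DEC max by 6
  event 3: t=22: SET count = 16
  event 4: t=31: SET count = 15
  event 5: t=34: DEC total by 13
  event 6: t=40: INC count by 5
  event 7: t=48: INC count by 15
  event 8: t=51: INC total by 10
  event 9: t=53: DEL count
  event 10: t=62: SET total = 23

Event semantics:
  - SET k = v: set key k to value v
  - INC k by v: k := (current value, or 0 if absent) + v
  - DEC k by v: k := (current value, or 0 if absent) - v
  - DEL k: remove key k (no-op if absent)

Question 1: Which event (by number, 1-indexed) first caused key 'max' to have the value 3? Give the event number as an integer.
Looking for first event where max becomes 3:
  event 1: max = 9
  event 2: max 9 -> 3  <-- first match

Answer: 2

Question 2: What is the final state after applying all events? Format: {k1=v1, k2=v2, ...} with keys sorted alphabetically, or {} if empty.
  after event 1 (t=9: INC max by 9): {max=9}
  after event 2 (t=16: DEC max by 6): {max=3}
  after event 3 (t=22: SET count = 16): {count=16, max=3}
  after event 4 (t=31: SET count = 15): {count=15, max=3}
  after event 5 (t=34: DEC total by 13): {count=15, max=3, total=-13}
  after event 6 (t=40: INC count by 5): {count=20, max=3, total=-13}
  after event 7 (t=48: INC count by 15): {count=35, max=3, total=-13}
  after event 8 (t=51: INC total by 10): {count=35, max=3, total=-3}
  after event 9 (t=53: DEL count): {max=3, total=-3}
  after event 10 (t=62: SET total = 23): {max=3, total=23}

Answer: {max=3, total=23}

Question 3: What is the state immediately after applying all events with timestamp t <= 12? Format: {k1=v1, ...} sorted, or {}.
Apply events with t <= 12 (1 events):
  after event 1 (t=9: INC max by 9): {max=9}

Answer: {max=9}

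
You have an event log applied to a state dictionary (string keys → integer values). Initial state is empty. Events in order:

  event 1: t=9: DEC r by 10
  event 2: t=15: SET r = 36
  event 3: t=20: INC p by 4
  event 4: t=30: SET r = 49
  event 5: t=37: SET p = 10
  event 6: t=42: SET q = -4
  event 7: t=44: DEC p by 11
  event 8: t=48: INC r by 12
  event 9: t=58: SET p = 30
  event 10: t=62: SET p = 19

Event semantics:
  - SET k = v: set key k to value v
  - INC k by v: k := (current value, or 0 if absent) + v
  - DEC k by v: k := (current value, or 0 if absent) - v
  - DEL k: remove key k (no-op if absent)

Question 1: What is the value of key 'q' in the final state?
Track key 'q' through all 10 events:
  event 1 (t=9: DEC r by 10): q unchanged
  event 2 (t=15: SET r = 36): q unchanged
  event 3 (t=20: INC p by 4): q unchanged
  event 4 (t=30: SET r = 49): q unchanged
  event 5 (t=37: SET p = 10): q unchanged
  event 6 (t=42: SET q = -4): q (absent) -> -4
  event 7 (t=44: DEC p by 11): q unchanged
  event 8 (t=48: INC r by 12): q unchanged
  event 9 (t=58: SET p = 30): q unchanged
  event 10 (t=62: SET p = 19): q unchanged
Final: q = -4

Answer: -4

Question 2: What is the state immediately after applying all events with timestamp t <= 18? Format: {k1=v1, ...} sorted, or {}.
Answer: {r=36}

Derivation:
Apply events with t <= 18 (2 events):
  after event 1 (t=9: DEC r by 10): {r=-10}
  after event 2 (t=15: SET r = 36): {r=36}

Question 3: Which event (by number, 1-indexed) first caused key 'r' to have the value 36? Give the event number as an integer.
Answer: 2

Derivation:
Looking for first event where r becomes 36:
  event 1: r = -10
  event 2: r -10 -> 36  <-- first match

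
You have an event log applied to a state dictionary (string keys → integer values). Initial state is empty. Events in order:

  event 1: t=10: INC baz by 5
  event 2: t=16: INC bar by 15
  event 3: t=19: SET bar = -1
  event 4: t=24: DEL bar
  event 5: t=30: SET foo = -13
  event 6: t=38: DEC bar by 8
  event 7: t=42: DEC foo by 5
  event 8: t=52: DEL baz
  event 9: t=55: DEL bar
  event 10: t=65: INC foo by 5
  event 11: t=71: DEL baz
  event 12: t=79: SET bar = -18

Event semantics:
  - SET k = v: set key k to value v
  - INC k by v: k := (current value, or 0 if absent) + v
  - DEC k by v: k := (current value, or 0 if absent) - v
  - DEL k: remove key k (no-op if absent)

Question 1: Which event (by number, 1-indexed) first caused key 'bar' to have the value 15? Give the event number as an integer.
Looking for first event where bar becomes 15:
  event 2: bar (absent) -> 15  <-- first match

Answer: 2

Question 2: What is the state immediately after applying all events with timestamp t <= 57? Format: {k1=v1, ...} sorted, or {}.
Answer: {foo=-18}

Derivation:
Apply events with t <= 57 (9 events):
  after event 1 (t=10: INC baz by 5): {baz=5}
  after event 2 (t=16: INC bar by 15): {bar=15, baz=5}
  after event 3 (t=19: SET bar = -1): {bar=-1, baz=5}
  after event 4 (t=24: DEL bar): {baz=5}
  after event 5 (t=30: SET foo = -13): {baz=5, foo=-13}
  after event 6 (t=38: DEC bar by 8): {bar=-8, baz=5, foo=-13}
  after event 7 (t=42: DEC foo by 5): {bar=-8, baz=5, foo=-18}
  after event 8 (t=52: DEL baz): {bar=-8, foo=-18}
  after event 9 (t=55: DEL bar): {foo=-18}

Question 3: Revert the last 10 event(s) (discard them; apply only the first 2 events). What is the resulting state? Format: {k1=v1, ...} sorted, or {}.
Keep first 2 events (discard last 10):
  after event 1 (t=10: INC baz by 5): {baz=5}
  after event 2 (t=16: INC bar by 15): {bar=15, baz=5}

Answer: {bar=15, baz=5}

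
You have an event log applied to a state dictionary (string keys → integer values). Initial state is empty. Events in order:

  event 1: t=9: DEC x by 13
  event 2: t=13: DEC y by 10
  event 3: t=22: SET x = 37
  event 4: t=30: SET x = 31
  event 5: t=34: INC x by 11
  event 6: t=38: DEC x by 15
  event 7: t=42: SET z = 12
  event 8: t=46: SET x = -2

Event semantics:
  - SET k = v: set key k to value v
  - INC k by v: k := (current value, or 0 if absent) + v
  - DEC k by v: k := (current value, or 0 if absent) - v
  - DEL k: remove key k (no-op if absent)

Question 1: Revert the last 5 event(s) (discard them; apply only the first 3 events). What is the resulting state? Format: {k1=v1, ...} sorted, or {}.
Answer: {x=37, y=-10}

Derivation:
Keep first 3 events (discard last 5):
  after event 1 (t=9: DEC x by 13): {x=-13}
  after event 2 (t=13: DEC y by 10): {x=-13, y=-10}
  after event 3 (t=22: SET x = 37): {x=37, y=-10}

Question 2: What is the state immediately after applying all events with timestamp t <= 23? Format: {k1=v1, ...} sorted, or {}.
Apply events with t <= 23 (3 events):
  after event 1 (t=9: DEC x by 13): {x=-13}
  after event 2 (t=13: DEC y by 10): {x=-13, y=-10}
  after event 3 (t=22: SET x = 37): {x=37, y=-10}

Answer: {x=37, y=-10}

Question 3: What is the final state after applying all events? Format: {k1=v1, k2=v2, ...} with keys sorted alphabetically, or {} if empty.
Answer: {x=-2, y=-10, z=12}

Derivation:
  after event 1 (t=9: DEC x by 13): {x=-13}
  after event 2 (t=13: DEC y by 10): {x=-13, y=-10}
  after event 3 (t=22: SET x = 37): {x=37, y=-10}
  after event 4 (t=30: SET x = 31): {x=31, y=-10}
  after event 5 (t=34: INC x by 11): {x=42, y=-10}
  after event 6 (t=38: DEC x by 15): {x=27, y=-10}
  after event 7 (t=42: SET z = 12): {x=27, y=-10, z=12}
  after event 8 (t=46: SET x = -2): {x=-2, y=-10, z=12}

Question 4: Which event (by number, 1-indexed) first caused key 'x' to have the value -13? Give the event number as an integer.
Answer: 1

Derivation:
Looking for first event where x becomes -13:
  event 1: x (absent) -> -13  <-- first match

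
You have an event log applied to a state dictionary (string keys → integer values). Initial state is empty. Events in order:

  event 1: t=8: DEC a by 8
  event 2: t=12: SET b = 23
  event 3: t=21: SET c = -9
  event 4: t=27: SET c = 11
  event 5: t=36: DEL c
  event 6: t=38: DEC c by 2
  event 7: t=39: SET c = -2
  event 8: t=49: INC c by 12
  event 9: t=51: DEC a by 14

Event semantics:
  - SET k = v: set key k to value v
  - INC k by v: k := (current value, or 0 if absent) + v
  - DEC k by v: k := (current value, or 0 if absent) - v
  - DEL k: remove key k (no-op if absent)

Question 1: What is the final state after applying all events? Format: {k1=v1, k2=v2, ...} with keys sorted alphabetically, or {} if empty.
  after event 1 (t=8: DEC a by 8): {a=-8}
  after event 2 (t=12: SET b = 23): {a=-8, b=23}
  after event 3 (t=21: SET c = -9): {a=-8, b=23, c=-9}
  after event 4 (t=27: SET c = 11): {a=-8, b=23, c=11}
  after event 5 (t=36: DEL c): {a=-8, b=23}
  after event 6 (t=38: DEC c by 2): {a=-8, b=23, c=-2}
  after event 7 (t=39: SET c = -2): {a=-8, b=23, c=-2}
  after event 8 (t=49: INC c by 12): {a=-8, b=23, c=10}
  after event 9 (t=51: DEC a by 14): {a=-22, b=23, c=10}

Answer: {a=-22, b=23, c=10}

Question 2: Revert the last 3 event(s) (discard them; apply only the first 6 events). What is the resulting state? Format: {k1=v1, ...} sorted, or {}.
Answer: {a=-8, b=23, c=-2}

Derivation:
Keep first 6 events (discard last 3):
  after event 1 (t=8: DEC a by 8): {a=-8}
  after event 2 (t=12: SET b = 23): {a=-8, b=23}
  after event 3 (t=21: SET c = -9): {a=-8, b=23, c=-9}
  after event 4 (t=27: SET c = 11): {a=-8, b=23, c=11}
  after event 5 (t=36: DEL c): {a=-8, b=23}
  after event 6 (t=38: DEC c by 2): {a=-8, b=23, c=-2}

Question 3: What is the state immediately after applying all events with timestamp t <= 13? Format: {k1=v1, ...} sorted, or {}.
Apply events with t <= 13 (2 events):
  after event 1 (t=8: DEC a by 8): {a=-8}
  after event 2 (t=12: SET b = 23): {a=-8, b=23}

Answer: {a=-8, b=23}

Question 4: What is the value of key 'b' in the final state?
Answer: 23

Derivation:
Track key 'b' through all 9 events:
  event 1 (t=8: DEC a by 8): b unchanged
  event 2 (t=12: SET b = 23): b (absent) -> 23
  event 3 (t=21: SET c = -9): b unchanged
  event 4 (t=27: SET c = 11): b unchanged
  event 5 (t=36: DEL c): b unchanged
  event 6 (t=38: DEC c by 2): b unchanged
  event 7 (t=39: SET c = -2): b unchanged
  event 8 (t=49: INC c by 12): b unchanged
  event 9 (t=51: DEC a by 14): b unchanged
Final: b = 23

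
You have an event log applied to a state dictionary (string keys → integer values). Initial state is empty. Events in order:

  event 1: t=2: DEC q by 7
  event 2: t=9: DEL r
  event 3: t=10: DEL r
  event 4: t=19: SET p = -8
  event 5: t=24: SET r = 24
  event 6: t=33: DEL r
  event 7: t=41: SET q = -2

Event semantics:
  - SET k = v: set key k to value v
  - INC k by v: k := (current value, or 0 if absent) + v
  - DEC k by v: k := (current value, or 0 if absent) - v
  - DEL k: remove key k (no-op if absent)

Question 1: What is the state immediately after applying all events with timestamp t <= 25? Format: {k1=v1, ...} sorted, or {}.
Apply events with t <= 25 (5 events):
  after event 1 (t=2: DEC q by 7): {q=-7}
  after event 2 (t=9: DEL r): {q=-7}
  after event 3 (t=10: DEL r): {q=-7}
  after event 4 (t=19: SET p = -8): {p=-8, q=-7}
  after event 5 (t=24: SET r = 24): {p=-8, q=-7, r=24}

Answer: {p=-8, q=-7, r=24}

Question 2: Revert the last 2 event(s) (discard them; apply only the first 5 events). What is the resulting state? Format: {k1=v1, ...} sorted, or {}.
Keep first 5 events (discard last 2):
  after event 1 (t=2: DEC q by 7): {q=-7}
  after event 2 (t=9: DEL r): {q=-7}
  after event 3 (t=10: DEL r): {q=-7}
  after event 4 (t=19: SET p = -8): {p=-8, q=-7}
  after event 5 (t=24: SET r = 24): {p=-8, q=-7, r=24}

Answer: {p=-8, q=-7, r=24}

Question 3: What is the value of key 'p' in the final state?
Answer: -8

Derivation:
Track key 'p' through all 7 events:
  event 1 (t=2: DEC q by 7): p unchanged
  event 2 (t=9: DEL r): p unchanged
  event 3 (t=10: DEL r): p unchanged
  event 4 (t=19: SET p = -8): p (absent) -> -8
  event 5 (t=24: SET r = 24): p unchanged
  event 6 (t=33: DEL r): p unchanged
  event 7 (t=41: SET q = -2): p unchanged
Final: p = -8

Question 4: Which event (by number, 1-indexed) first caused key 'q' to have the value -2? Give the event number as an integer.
Looking for first event where q becomes -2:
  event 1: q = -7
  event 2: q = -7
  event 3: q = -7
  event 4: q = -7
  event 5: q = -7
  event 6: q = -7
  event 7: q -7 -> -2  <-- first match

Answer: 7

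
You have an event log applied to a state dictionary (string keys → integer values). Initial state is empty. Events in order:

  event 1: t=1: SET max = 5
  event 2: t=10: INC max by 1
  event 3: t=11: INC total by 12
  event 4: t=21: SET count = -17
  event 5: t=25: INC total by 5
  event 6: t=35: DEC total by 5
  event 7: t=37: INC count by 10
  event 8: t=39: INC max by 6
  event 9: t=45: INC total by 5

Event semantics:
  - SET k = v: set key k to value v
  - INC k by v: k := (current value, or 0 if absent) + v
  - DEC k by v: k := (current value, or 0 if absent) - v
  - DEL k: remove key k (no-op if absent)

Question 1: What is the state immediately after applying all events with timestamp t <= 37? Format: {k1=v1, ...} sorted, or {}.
Apply events with t <= 37 (7 events):
  after event 1 (t=1: SET max = 5): {max=5}
  after event 2 (t=10: INC max by 1): {max=6}
  after event 3 (t=11: INC total by 12): {max=6, total=12}
  after event 4 (t=21: SET count = -17): {count=-17, max=6, total=12}
  after event 5 (t=25: INC total by 5): {count=-17, max=6, total=17}
  after event 6 (t=35: DEC total by 5): {count=-17, max=6, total=12}
  after event 7 (t=37: INC count by 10): {count=-7, max=6, total=12}

Answer: {count=-7, max=6, total=12}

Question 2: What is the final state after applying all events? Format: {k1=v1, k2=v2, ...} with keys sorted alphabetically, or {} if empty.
  after event 1 (t=1: SET max = 5): {max=5}
  after event 2 (t=10: INC max by 1): {max=6}
  after event 3 (t=11: INC total by 12): {max=6, total=12}
  after event 4 (t=21: SET count = -17): {count=-17, max=6, total=12}
  after event 5 (t=25: INC total by 5): {count=-17, max=6, total=17}
  after event 6 (t=35: DEC total by 5): {count=-17, max=6, total=12}
  after event 7 (t=37: INC count by 10): {count=-7, max=6, total=12}
  after event 8 (t=39: INC max by 6): {count=-7, max=12, total=12}
  after event 9 (t=45: INC total by 5): {count=-7, max=12, total=17}

Answer: {count=-7, max=12, total=17}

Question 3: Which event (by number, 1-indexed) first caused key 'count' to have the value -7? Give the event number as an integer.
Answer: 7

Derivation:
Looking for first event where count becomes -7:
  event 4: count = -17
  event 5: count = -17
  event 6: count = -17
  event 7: count -17 -> -7  <-- first match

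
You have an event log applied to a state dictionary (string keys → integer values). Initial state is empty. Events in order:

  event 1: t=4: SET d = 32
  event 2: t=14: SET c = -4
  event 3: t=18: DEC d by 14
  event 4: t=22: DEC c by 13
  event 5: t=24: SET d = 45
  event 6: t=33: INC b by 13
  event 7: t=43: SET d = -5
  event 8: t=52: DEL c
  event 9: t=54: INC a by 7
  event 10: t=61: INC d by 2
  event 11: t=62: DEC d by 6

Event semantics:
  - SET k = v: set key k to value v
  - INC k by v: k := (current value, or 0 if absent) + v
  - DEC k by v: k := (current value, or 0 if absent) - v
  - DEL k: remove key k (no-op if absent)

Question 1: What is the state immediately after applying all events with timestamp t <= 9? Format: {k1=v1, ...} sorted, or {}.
Answer: {d=32}

Derivation:
Apply events with t <= 9 (1 events):
  after event 1 (t=4: SET d = 32): {d=32}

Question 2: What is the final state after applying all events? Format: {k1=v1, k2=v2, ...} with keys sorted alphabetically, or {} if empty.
  after event 1 (t=4: SET d = 32): {d=32}
  after event 2 (t=14: SET c = -4): {c=-4, d=32}
  after event 3 (t=18: DEC d by 14): {c=-4, d=18}
  after event 4 (t=22: DEC c by 13): {c=-17, d=18}
  after event 5 (t=24: SET d = 45): {c=-17, d=45}
  after event 6 (t=33: INC b by 13): {b=13, c=-17, d=45}
  after event 7 (t=43: SET d = -5): {b=13, c=-17, d=-5}
  after event 8 (t=52: DEL c): {b=13, d=-5}
  after event 9 (t=54: INC a by 7): {a=7, b=13, d=-5}
  after event 10 (t=61: INC d by 2): {a=7, b=13, d=-3}
  after event 11 (t=62: DEC d by 6): {a=7, b=13, d=-9}

Answer: {a=7, b=13, d=-9}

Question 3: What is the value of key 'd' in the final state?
Track key 'd' through all 11 events:
  event 1 (t=4: SET d = 32): d (absent) -> 32
  event 2 (t=14: SET c = -4): d unchanged
  event 3 (t=18: DEC d by 14): d 32 -> 18
  event 4 (t=22: DEC c by 13): d unchanged
  event 5 (t=24: SET d = 45): d 18 -> 45
  event 6 (t=33: INC b by 13): d unchanged
  event 7 (t=43: SET d = -5): d 45 -> -5
  event 8 (t=52: DEL c): d unchanged
  event 9 (t=54: INC a by 7): d unchanged
  event 10 (t=61: INC d by 2): d -5 -> -3
  event 11 (t=62: DEC d by 6): d -3 -> -9
Final: d = -9

Answer: -9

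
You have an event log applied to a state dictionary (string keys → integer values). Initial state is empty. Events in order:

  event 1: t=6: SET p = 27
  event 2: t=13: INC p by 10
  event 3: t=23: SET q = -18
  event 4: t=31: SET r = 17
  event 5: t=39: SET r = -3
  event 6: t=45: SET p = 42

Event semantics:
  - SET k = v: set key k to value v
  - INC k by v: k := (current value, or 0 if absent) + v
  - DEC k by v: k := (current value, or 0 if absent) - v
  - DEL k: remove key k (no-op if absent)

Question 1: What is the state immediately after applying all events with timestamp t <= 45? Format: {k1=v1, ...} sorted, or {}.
Apply events with t <= 45 (6 events):
  after event 1 (t=6: SET p = 27): {p=27}
  after event 2 (t=13: INC p by 10): {p=37}
  after event 3 (t=23: SET q = -18): {p=37, q=-18}
  after event 4 (t=31: SET r = 17): {p=37, q=-18, r=17}
  after event 5 (t=39: SET r = -3): {p=37, q=-18, r=-3}
  after event 6 (t=45: SET p = 42): {p=42, q=-18, r=-3}

Answer: {p=42, q=-18, r=-3}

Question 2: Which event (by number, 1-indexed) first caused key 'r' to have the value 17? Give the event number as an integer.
Answer: 4

Derivation:
Looking for first event where r becomes 17:
  event 4: r (absent) -> 17  <-- first match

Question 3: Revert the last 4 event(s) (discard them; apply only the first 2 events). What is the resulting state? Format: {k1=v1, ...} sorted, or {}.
Keep first 2 events (discard last 4):
  after event 1 (t=6: SET p = 27): {p=27}
  after event 2 (t=13: INC p by 10): {p=37}

Answer: {p=37}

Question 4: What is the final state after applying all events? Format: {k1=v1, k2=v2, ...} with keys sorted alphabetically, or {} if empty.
Answer: {p=42, q=-18, r=-3}

Derivation:
  after event 1 (t=6: SET p = 27): {p=27}
  after event 2 (t=13: INC p by 10): {p=37}
  after event 3 (t=23: SET q = -18): {p=37, q=-18}
  after event 4 (t=31: SET r = 17): {p=37, q=-18, r=17}
  after event 5 (t=39: SET r = -3): {p=37, q=-18, r=-3}
  after event 6 (t=45: SET p = 42): {p=42, q=-18, r=-3}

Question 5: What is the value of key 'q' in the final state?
Answer: -18

Derivation:
Track key 'q' through all 6 events:
  event 1 (t=6: SET p = 27): q unchanged
  event 2 (t=13: INC p by 10): q unchanged
  event 3 (t=23: SET q = -18): q (absent) -> -18
  event 4 (t=31: SET r = 17): q unchanged
  event 5 (t=39: SET r = -3): q unchanged
  event 6 (t=45: SET p = 42): q unchanged
Final: q = -18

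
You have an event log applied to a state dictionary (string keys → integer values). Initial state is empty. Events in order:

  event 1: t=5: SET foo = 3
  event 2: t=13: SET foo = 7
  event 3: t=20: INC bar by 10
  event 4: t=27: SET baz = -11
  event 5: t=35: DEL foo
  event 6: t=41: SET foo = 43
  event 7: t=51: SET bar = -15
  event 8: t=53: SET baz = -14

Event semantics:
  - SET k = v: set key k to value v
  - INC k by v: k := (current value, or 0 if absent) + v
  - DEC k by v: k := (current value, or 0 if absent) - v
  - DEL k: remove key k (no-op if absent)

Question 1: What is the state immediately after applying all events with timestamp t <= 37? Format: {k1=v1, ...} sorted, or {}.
Apply events with t <= 37 (5 events):
  after event 1 (t=5: SET foo = 3): {foo=3}
  after event 2 (t=13: SET foo = 7): {foo=7}
  after event 3 (t=20: INC bar by 10): {bar=10, foo=7}
  after event 4 (t=27: SET baz = -11): {bar=10, baz=-11, foo=7}
  after event 5 (t=35: DEL foo): {bar=10, baz=-11}

Answer: {bar=10, baz=-11}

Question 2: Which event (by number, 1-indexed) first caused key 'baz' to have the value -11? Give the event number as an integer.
Looking for first event where baz becomes -11:
  event 4: baz (absent) -> -11  <-- first match

Answer: 4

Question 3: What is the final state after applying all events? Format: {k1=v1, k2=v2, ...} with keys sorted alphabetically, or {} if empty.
Answer: {bar=-15, baz=-14, foo=43}

Derivation:
  after event 1 (t=5: SET foo = 3): {foo=3}
  after event 2 (t=13: SET foo = 7): {foo=7}
  after event 3 (t=20: INC bar by 10): {bar=10, foo=7}
  after event 4 (t=27: SET baz = -11): {bar=10, baz=-11, foo=7}
  after event 5 (t=35: DEL foo): {bar=10, baz=-11}
  after event 6 (t=41: SET foo = 43): {bar=10, baz=-11, foo=43}
  after event 7 (t=51: SET bar = -15): {bar=-15, baz=-11, foo=43}
  after event 8 (t=53: SET baz = -14): {bar=-15, baz=-14, foo=43}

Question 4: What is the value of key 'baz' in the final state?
Track key 'baz' through all 8 events:
  event 1 (t=5: SET foo = 3): baz unchanged
  event 2 (t=13: SET foo = 7): baz unchanged
  event 3 (t=20: INC bar by 10): baz unchanged
  event 4 (t=27: SET baz = -11): baz (absent) -> -11
  event 5 (t=35: DEL foo): baz unchanged
  event 6 (t=41: SET foo = 43): baz unchanged
  event 7 (t=51: SET bar = -15): baz unchanged
  event 8 (t=53: SET baz = -14): baz -11 -> -14
Final: baz = -14

Answer: -14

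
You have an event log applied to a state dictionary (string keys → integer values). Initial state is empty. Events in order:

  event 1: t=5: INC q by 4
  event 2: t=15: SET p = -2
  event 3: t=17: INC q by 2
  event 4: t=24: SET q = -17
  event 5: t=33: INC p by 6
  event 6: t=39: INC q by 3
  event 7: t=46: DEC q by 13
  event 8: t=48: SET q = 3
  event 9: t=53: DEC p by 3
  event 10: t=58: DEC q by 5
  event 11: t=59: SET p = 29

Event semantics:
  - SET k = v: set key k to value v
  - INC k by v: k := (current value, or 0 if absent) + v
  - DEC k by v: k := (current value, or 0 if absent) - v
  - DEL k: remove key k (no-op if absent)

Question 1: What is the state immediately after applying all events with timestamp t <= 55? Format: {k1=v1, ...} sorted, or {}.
Answer: {p=1, q=3}

Derivation:
Apply events with t <= 55 (9 events):
  after event 1 (t=5: INC q by 4): {q=4}
  after event 2 (t=15: SET p = -2): {p=-2, q=4}
  after event 3 (t=17: INC q by 2): {p=-2, q=6}
  after event 4 (t=24: SET q = -17): {p=-2, q=-17}
  after event 5 (t=33: INC p by 6): {p=4, q=-17}
  after event 6 (t=39: INC q by 3): {p=4, q=-14}
  after event 7 (t=46: DEC q by 13): {p=4, q=-27}
  after event 8 (t=48: SET q = 3): {p=4, q=3}
  after event 9 (t=53: DEC p by 3): {p=1, q=3}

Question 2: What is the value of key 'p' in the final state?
Answer: 29

Derivation:
Track key 'p' through all 11 events:
  event 1 (t=5: INC q by 4): p unchanged
  event 2 (t=15: SET p = -2): p (absent) -> -2
  event 3 (t=17: INC q by 2): p unchanged
  event 4 (t=24: SET q = -17): p unchanged
  event 5 (t=33: INC p by 6): p -2 -> 4
  event 6 (t=39: INC q by 3): p unchanged
  event 7 (t=46: DEC q by 13): p unchanged
  event 8 (t=48: SET q = 3): p unchanged
  event 9 (t=53: DEC p by 3): p 4 -> 1
  event 10 (t=58: DEC q by 5): p unchanged
  event 11 (t=59: SET p = 29): p 1 -> 29
Final: p = 29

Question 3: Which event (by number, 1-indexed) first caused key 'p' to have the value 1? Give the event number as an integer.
Answer: 9

Derivation:
Looking for first event where p becomes 1:
  event 2: p = -2
  event 3: p = -2
  event 4: p = -2
  event 5: p = 4
  event 6: p = 4
  event 7: p = 4
  event 8: p = 4
  event 9: p 4 -> 1  <-- first match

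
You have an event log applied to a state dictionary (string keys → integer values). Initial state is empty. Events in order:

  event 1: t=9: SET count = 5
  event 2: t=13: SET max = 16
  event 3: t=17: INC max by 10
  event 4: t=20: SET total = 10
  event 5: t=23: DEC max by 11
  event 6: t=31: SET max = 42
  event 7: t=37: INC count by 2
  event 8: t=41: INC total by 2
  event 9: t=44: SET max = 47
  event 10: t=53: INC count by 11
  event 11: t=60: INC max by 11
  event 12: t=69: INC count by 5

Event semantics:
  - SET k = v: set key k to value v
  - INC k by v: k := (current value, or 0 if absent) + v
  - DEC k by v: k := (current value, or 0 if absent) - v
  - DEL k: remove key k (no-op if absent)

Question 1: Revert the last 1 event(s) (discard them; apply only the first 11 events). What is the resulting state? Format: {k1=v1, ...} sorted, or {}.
Answer: {count=18, max=58, total=12}

Derivation:
Keep first 11 events (discard last 1):
  after event 1 (t=9: SET count = 5): {count=5}
  after event 2 (t=13: SET max = 16): {count=5, max=16}
  after event 3 (t=17: INC max by 10): {count=5, max=26}
  after event 4 (t=20: SET total = 10): {count=5, max=26, total=10}
  after event 5 (t=23: DEC max by 11): {count=5, max=15, total=10}
  after event 6 (t=31: SET max = 42): {count=5, max=42, total=10}
  after event 7 (t=37: INC count by 2): {count=7, max=42, total=10}
  after event 8 (t=41: INC total by 2): {count=7, max=42, total=12}
  after event 9 (t=44: SET max = 47): {count=7, max=47, total=12}
  after event 10 (t=53: INC count by 11): {count=18, max=47, total=12}
  after event 11 (t=60: INC max by 11): {count=18, max=58, total=12}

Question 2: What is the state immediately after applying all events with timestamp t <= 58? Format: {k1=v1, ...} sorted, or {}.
Answer: {count=18, max=47, total=12}

Derivation:
Apply events with t <= 58 (10 events):
  after event 1 (t=9: SET count = 5): {count=5}
  after event 2 (t=13: SET max = 16): {count=5, max=16}
  after event 3 (t=17: INC max by 10): {count=5, max=26}
  after event 4 (t=20: SET total = 10): {count=5, max=26, total=10}
  after event 5 (t=23: DEC max by 11): {count=5, max=15, total=10}
  after event 6 (t=31: SET max = 42): {count=5, max=42, total=10}
  after event 7 (t=37: INC count by 2): {count=7, max=42, total=10}
  after event 8 (t=41: INC total by 2): {count=7, max=42, total=12}
  after event 9 (t=44: SET max = 47): {count=7, max=47, total=12}
  after event 10 (t=53: INC count by 11): {count=18, max=47, total=12}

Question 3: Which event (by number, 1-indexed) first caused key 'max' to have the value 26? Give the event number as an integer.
Looking for first event where max becomes 26:
  event 2: max = 16
  event 3: max 16 -> 26  <-- first match

Answer: 3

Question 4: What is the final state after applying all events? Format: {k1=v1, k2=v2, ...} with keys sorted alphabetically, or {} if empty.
Answer: {count=23, max=58, total=12}

Derivation:
  after event 1 (t=9: SET count = 5): {count=5}
  after event 2 (t=13: SET max = 16): {count=5, max=16}
  after event 3 (t=17: INC max by 10): {count=5, max=26}
  after event 4 (t=20: SET total = 10): {count=5, max=26, total=10}
  after event 5 (t=23: DEC max by 11): {count=5, max=15, total=10}
  after event 6 (t=31: SET max = 42): {count=5, max=42, total=10}
  after event 7 (t=37: INC count by 2): {count=7, max=42, total=10}
  after event 8 (t=41: INC total by 2): {count=7, max=42, total=12}
  after event 9 (t=44: SET max = 47): {count=7, max=47, total=12}
  after event 10 (t=53: INC count by 11): {count=18, max=47, total=12}
  after event 11 (t=60: INC max by 11): {count=18, max=58, total=12}
  after event 12 (t=69: INC count by 5): {count=23, max=58, total=12}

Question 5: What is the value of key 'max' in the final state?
Answer: 58

Derivation:
Track key 'max' through all 12 events:
  event 1 (t=9: SET count = 5): max unchanged
  event 2 (t=13: SET max = 16): max (absent) -> 16
  event 3 (t=17: INC max by 10): max 16 -> 26
  event 4 (t=20: SET total = 10): max unchanged
  event 5 (t=23: DEC max by 11): max 26 -> 15
  event 6 (t=31: SET max = 42): max 15 -> 42
  event 7 (t=37: INC count by 2): max unchanged
  event 8 (t=41: INC total by 2): max unchanged
  event 9 (t=44: SET max = 47): max 42 -> 47
  event 10 (t=53: INC count by 11): max unchanged
  event 11 (t=60: INC max by 11): max 47 -> 58
  event 12 (t=69: INC count by 5): max unchanged
Final: max = 58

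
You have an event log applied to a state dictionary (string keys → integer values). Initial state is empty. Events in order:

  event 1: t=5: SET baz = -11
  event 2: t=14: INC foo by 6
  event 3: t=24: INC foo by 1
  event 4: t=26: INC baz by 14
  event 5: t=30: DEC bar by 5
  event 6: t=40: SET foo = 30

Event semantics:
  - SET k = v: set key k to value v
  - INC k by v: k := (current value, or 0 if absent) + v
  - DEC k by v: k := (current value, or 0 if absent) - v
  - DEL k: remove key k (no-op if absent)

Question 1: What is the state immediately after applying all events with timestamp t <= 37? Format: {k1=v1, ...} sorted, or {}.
Apply events with t <= 37 (5 events):
  after event 1 (t=5: SET baz = -11): {baz=-11}
  after event 2 (t=14: INC foo by 6): {baz=-11, foo=6}
  after event 3 (t=24: INC foo by 1): {baz=-11, foo=7}
  after event 4 (t=26: INC baz by 14): {baz=3, foo=7}
  after event 5 (t=30: DEC bar by 5): {bar=-5, baz=3, foo=7}

Answer: {bar=-5, baz=3, foo=7}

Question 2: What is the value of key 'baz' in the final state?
Answer: 3

Derivation:
Track key 'baz' through all 6 events:
  event 1 (t=5: SET baz = -11): baz (absent) -> -11
  event 2 (t=14: INC foo by 6): baz unchanged
  event 3 (t=24: INC foo by 1): baz unchanged
  event 4 (t=26: INC baz by 14): baz -11 -> 3
  event 5 (t=30: DEC bar by 5): baz unchanged
  event 6 (t=40: SET foo = 30): baz unchanged
Final: baz = 3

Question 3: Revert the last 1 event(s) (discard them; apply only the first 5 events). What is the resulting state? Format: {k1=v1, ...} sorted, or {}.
Answer: {bar=-5, baz=3, foo=7}

Derivation:
Keep first 5 events (discard last 1):
  after event 1 (t=5: SET baz = -11): {baz=-11}
  after event 2 (t=14: INC foo by 6): {baz=-11, foo=6}
  after event 3 (t=24: INC foo by 1): {baz=-11, foo=7}
  after event 4 (t=26: INC baz by 14): {baz=3, foo=7}
  after event 5 (t=30: DEC bar by 5): {bar=-5, baz=3, foo=7}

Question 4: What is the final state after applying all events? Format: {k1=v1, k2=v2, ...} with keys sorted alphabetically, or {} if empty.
Answer: {bar=-5, baz=3, foo=30}

Derivation:
  after event 1 (t=5: SET baz = -11): {baz=-11}
  after event 2 (t=14: INC foo by 6): {baz=-11, foo=6}
  after event 3 (t=24: INC foo by 1): {baz=-11, foo=7}
  after event 4 (t=26: INC baz by 14): {baz=3, foo=7}
  after event 5 (t=30: DEC bar by 5): {bar=-5, baz=3, foo=7}
  after event 6 (t=40: SET foo = 30): {bar=-5, baz=3, foo=30}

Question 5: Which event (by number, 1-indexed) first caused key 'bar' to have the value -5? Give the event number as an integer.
Answer: 5

Derivation:
Looking for first event where bar becomes -5:
  event 5: bar (absent) -> -5  <-- first match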